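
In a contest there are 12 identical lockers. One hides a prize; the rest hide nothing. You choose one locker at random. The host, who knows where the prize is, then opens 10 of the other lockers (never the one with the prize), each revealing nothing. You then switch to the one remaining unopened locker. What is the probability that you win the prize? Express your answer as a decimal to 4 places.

0.9167

Your original locker holds the prize with probability 1/12, so the other 11 collectively hold it with probability 11/12.
The host can always find 10 empty lockers to open, so the reveals don't change that 11/12; it is now spread over the 1 remaining unopened locker.
P(win by switching) = (11/12) · (1/1) = 11/12 ≈ 0.9167.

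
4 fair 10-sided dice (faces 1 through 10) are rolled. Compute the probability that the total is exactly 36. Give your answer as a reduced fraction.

7/2000

There are 10^4 = 10000 equally likely outcomes.
The number of ordered 4-tuples from {1,…,10} summing to 36 is 35.
P(sum = 36) = 35/10000 = 7/2000.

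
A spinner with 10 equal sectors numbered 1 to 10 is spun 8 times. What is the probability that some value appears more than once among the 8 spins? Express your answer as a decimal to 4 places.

P(all 8 different) = 10/10 · 9/10 · ··· · 3/10 ≈ 0.0181.
P(at least two equal) = 1 − 0.0181 = 0.9819.

0.9819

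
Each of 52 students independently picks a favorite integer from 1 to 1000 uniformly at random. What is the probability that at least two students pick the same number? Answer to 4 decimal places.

It's easier to compute the probability that all 52 are distinct.
P(all distinct) = 1000/1000 · 999/1000 · ··· · 949/1000 ≈ 0.2594.
So the probability of at least one match is 1 − 0.2594 = 0.7406.

0.7406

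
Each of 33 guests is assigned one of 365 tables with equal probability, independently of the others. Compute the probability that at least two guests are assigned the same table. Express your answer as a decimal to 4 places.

It's easier to compute the probability that all 33 are distinct.
P(all distinct) = 365/365 · 364/365 · ··· · 333/365 ≈ 0.2250.
So the probability of at least one match is 1 − 0.2250 = 0.7750.

0.7750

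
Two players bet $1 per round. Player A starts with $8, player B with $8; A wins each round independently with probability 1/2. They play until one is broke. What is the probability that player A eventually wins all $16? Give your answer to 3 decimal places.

0.500

With a fair step, P(i) = ½P(i−1) + ½P(i+1) with P(0)=0, P(16)=1 has the linear solution P(i) = i/16.
P(8) = 8/16 = 1/2 ≈ 0.500.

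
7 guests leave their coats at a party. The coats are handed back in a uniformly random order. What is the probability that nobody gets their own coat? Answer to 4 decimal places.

This is the derangement probability: permutations of 7 with no fixed point.
D(7) = 7! · (1 − 1/1! + 1/2! − ··· + (−1)^7/7!) = 1854.
P = 1854/5040 = 103/280 ≈ 0.3679.

0.3679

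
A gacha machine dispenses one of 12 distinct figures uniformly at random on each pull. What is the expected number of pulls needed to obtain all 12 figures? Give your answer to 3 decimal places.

37.239

After i distinct types are collected, each trial gives a new one with probability (12−i)/12, so the expected wait for the next new type is 12/(12−i).
E = 12/12 + 12/11 + 12/10 + 12/9 + 12/8 + 12/7 + 12/6 + 12/5 + 12/4 + 12/3 + 12/2 + 12/1 = 86021/2310 ≈ 37.239.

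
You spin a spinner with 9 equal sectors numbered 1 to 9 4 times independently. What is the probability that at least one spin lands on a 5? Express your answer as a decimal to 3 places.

P(no spin lands on a 5) = (8/9)^4 ≈ 0.624.
P(at least one) = 1 − 0.624 = 0.376.

0.376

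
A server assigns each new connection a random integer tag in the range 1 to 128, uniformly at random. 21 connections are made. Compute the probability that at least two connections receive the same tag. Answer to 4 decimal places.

It's easier to compute the probability that all 21 are distinct.
P(all distinct) = 128/128 · 127/128 · ··· · 108/128 ≈ 0.1762.
So the probability of at least one match is 1 − 0.1762 = 0.8238.

0.8238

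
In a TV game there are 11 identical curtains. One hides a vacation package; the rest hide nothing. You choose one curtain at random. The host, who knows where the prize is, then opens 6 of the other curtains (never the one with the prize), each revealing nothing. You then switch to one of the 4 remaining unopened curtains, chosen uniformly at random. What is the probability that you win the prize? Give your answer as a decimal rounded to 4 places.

Your original curtain holds the prize with probability 1/11, so the other 10 collectively hold it with probability 10/11.
The host can always find 6 empty curtains to open, so the reveals don't change that 10/11; it is now spread over the 4 remaining unopened curtains.
P(win by switching) = (10/11) · (1/4) = 5/22 ≈ 0.2273.

0.2273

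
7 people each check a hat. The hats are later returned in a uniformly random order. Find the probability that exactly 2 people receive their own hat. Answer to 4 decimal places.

Choose which 2 of the 7 are fixed: C(7,2) = 21 ways.
The remaining 5 must have no fixed point: D(5) = 44.
P = 21·44/5040 = 11/60 ≈ 0.1833.

0.1833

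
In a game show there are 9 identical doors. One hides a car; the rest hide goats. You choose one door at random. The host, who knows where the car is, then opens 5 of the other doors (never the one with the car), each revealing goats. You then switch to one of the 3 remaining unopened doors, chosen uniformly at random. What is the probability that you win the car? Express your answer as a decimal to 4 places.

0.2963

Your original door holds the car with probability 1/9, so the other 8 collectively hold it with probability 8/9.
The host can always find 5 empty doors to open, so the reveals don't change that 8/9; it is now spread over the 3 remaining unopened doors.
P(win by switching) = (8/9) · (1/3) = 8/27 ≈ 0.2963.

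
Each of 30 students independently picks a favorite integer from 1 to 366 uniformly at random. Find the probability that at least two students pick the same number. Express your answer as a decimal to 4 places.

It's easier to compute the probability that all 30 are distinct.
P(all distinct) = 366/366 · 365/366 · ··· · 337/366 ≈ 0.2947.
So the probability of at least one match is 1 − 0.2947 = 0.7053.

0.7053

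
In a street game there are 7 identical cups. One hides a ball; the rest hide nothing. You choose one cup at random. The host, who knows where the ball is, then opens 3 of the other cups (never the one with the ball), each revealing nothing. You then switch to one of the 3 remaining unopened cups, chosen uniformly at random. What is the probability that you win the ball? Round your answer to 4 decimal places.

Your original cup holds the ball with probability 1/7, so the other 6 collectively hold it with probability 6/7.
The host can always find 3 empty cups to open, so the reveals don't change that 6/7; it is now spread over the 3 remaining unopened cups.
P(win by switching) = (6/7) · (1/3) = 2/7 ≈ 0.2857.

0.2857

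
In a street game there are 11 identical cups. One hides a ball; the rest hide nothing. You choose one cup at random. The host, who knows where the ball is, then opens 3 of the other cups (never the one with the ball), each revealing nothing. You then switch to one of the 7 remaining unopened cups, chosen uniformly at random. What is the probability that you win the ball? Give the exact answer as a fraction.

Your original cup holds the ball with probability 1/11, so the other 10 collectively hold it with probability 10/11.
The host can always find 3 empty cups to open, so the reveals don't change that 10/11; it is now spread over the 7 remaining unopened cups.
P(win by switching) = (10/11) · (1/7) = 10/77.

10/77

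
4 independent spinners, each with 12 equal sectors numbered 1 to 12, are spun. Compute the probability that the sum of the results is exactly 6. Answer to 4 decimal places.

There are 12^4 = 20736 equally likely outcomes.
The number of ordered 4-tuples from {1,…,12} summing to 6 is 10.
P(sum = 6) = 10/20736 = 5/10368 ≈ 0.0005.

0.0005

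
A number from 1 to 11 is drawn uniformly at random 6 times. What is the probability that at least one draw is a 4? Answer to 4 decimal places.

0.4355

P(no draw is a 4) = (10/11)^6 ≈ 0.5645.
P(at least one) = 1 − 0.5645 = 0.4355.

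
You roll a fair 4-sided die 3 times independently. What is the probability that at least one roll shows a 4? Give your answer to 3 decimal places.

P(no roll shows a 4) = (3/4)^3 ≈ 0.422.
P(at least one) = 1 − 0.422 = 0.578.

0.578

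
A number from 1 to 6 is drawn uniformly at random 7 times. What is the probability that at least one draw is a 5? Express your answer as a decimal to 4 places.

0.7209

P(no draw is a 5) = (5/6)^7 ≈ 0.2791.
P(at least one) = 1 − 0.2791 = 0.7209.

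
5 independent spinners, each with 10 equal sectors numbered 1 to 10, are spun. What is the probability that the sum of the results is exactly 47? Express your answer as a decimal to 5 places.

There are 10^5 = 100000 equally likely outcomes.
The number of ordered 5-tuples from {1,…,10} summing to 47 is 35.
P(sum = 47) = 35/100000 = 7/20000 ≈ 0.00035.

0.00035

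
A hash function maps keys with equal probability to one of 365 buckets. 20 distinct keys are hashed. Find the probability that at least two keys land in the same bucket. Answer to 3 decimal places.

0.411

It's easier to compute the probability that all 20 are distinct.
P(all distinct) = 365/365 · 364/365 · ··· · 346/365 ≈ 0.589.
So the probability of at least one match is 1 − 0.589 = 0.411.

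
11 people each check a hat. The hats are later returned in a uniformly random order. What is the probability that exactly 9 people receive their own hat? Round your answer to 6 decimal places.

Choose which 9 of the 11 are fixed: C(11,9) = 55 ways.
The remaining 2 must have no fixed point: D(2) = 1.
P = 55·1/39916800 = 1/725760 ≈ 0.000001.

0.000001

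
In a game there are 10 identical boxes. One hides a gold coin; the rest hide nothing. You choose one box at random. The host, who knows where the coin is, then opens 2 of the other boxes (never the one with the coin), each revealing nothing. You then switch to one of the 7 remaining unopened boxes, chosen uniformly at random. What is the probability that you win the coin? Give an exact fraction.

9/70

Your original box holds the coin with probability 1/10, so the other 9 collectively hold it with probability 9/10.
The host can always find 2 empty boxes to open, so the reveals don't change that 9/10; it is now spread over the 7 remaining unopened boxes.
P(win by switching) = (9/10) · (1/7) = 9/70.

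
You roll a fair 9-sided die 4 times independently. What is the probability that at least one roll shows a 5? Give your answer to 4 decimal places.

P(no roll shows a 5) = (8/9)^4 ≈ 0.6243.
P(at least one) = 1 − 0.6243 = 0.3757.

0.3757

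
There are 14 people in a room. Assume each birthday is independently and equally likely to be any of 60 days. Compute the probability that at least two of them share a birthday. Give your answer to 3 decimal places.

0.807

It's easier to compute the probability that all 14 are distinct.
P(all distinct) = 60/60 · 59/60 · ··· · 47/60 ≈ 0.193.
So the probability of at least one match is 1 − 0.193 = 0.807.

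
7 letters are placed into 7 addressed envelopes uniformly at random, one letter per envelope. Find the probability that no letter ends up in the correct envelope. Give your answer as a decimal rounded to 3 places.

This is the derangement probability: permutations of 7 with no fixed point.
D(7) = 7! · (1 − 1/1! + 1/2! − ··· + (−1)^7/7!) = 1854.
P = 1854/5040 = 103/280 ≈ 0.368.

0.368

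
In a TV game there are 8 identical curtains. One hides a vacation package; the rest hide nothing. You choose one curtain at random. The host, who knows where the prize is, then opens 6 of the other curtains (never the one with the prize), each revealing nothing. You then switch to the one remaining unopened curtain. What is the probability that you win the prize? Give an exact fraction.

Your original curtain holds the prize with probability 1/8, so the other 7 collectively hold it with probability 7/8.
The host can always find 6 empty curtains to open, so the reveals don't change that 7/8; it is now spread over the 1 remaining unopened curtain.
P(win by switching) = (7/8) · (1/1) = 7/8.

7/8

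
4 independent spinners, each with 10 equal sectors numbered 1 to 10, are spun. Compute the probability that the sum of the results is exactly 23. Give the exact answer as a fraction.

33/500

There are 10^4 = 10000 equally likely outcomes.
The number of ordered 4-tuples from {1,…,10} summing to 23 is 660.
P(sum = 23) = 660/10000 = 33/500.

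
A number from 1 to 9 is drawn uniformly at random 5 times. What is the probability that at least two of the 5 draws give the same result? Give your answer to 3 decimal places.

0.744

P(all 5 different) = 9/9 · 8/9 · ··· · 5/9 ≈ 0.256.
P(at least two equal) = 1 − 0.256 = 0.744.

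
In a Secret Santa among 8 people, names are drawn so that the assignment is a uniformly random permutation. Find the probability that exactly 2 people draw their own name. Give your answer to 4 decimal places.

Choose which 2 of the 8 are fixed: C(8,2) = 28 ways.
The remaining 6 must have no fixed point: D(6) = 265.
P = 28·265/40320 = 53/288 ≈ 0.1840.

0.1840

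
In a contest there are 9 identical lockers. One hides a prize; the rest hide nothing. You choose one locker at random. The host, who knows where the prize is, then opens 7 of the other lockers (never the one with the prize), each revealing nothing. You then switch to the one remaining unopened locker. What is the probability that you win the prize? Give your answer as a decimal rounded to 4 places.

0.8889

Your original locker holds the prize with probability 1/9, so the other 8 collectively hold it with probability 8/9.
The host can always find 7 empty lockers to open, so the reveals don't change that 8/9; it is now spread over the 1 remaining unopened locker.
P(win by switching) = (8/9) · (1/1) = 8/9 ≈ 0.8889.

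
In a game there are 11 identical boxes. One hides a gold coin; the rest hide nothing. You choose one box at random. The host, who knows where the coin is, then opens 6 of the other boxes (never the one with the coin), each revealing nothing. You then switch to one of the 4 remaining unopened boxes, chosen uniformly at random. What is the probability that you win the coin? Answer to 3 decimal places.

0.227

Your original box holds the coin with probability 1/11, so the other 10 collectively hold it with probability 10/11.
The host can always find 6 empty boxes to open, so the reveals don't change that 10/11; it is now spread over the 4 remaining unopened boxes.
P(win by switching) = (10/11) · (1/4) = 5/22 ≈ 0.227.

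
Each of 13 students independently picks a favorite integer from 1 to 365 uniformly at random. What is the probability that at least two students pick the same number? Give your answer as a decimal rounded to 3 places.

0.194

It's easier to compute the probability that all 13 are distinct.
P(all distinct) = 365/365 · 364/365 · ··· · 353/365 ≈ 0.806.
So the probability of at least one match is 1 − 0.806 = 0.194.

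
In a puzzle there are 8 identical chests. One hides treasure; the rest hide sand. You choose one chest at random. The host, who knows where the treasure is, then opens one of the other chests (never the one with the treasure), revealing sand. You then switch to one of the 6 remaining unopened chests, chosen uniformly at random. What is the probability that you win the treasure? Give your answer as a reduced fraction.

7/48

Your original chest holds the treasure with probability 1/8, so the other 7 collectively hold it with probability 7/8.
The host can always find an empty chest to open, so this doesn't change that 7/8; it is now spread over the 6 remaining unopened chests.
P(win by switching) = (7/8) · (1/6) = 7/48.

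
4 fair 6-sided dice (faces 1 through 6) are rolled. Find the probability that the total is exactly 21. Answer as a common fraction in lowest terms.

There are 6^4 = 1296 equally likely outcomes.
The number of ordered 4-tuples from {1,…,6} summing to 21 is 20.
P(sum = 21) = 20/1296 = 5/324.

5/324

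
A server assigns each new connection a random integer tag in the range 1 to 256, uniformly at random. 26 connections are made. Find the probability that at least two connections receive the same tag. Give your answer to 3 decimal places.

0.731

It's easier to compute the probability that all 26 are distinct.
P(all distinct) = 256/256 · 255/256 · ··· · 231/256 ≈ 0.269.
So the probability of at least one match is 1 − 0.269 = 0.731.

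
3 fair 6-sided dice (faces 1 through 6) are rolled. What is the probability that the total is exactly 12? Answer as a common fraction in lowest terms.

25/216

There are 6^3 = 216 equally likely outcomes.
The number of ordered 3-tuples from {1,…,6} summing to 12 is 25.
P(sum = 12) = 25/216.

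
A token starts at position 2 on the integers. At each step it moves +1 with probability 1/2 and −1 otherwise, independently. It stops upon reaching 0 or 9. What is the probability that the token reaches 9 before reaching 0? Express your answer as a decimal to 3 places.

0.222

With a fair step, P(i) = ½P(i−1) + ½P(i+1) with P(0)=0, P(9)=1 has the linear solution P(i) = i/9.
P(2) = 2/9 ≈ 0.222.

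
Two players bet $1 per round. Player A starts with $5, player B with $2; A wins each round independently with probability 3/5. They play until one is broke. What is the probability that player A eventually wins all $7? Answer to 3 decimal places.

Let r = q/p = (2/5)/(3/5) = 2/3. The recurrence P(i) = p·P(i+1) + q·P(i−1) with P(0)=0, P(7)=1 gives P(i) = (1 − r^i)/(1 − r^7).
P(5) = (1 − (2/3)^5) / (1 − (2/3)^7) = 1899/2059 ≈ 0.922.

0.922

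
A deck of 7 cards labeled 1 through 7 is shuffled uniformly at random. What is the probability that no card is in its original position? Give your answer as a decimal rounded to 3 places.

0.368

This is the derangement probability: permutations of 7 with no fixed point.
D(7) = 7! · (1 − 1/1! + 1/2! − ··· + (−1)^7/7!) = 1854.
P = 1854/5040 = 103/280 ≈ 0.368.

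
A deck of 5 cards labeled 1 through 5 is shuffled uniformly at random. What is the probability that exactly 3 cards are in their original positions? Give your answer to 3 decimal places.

Choose which 3 of the 5 are fixed: C(5,3) = 10 ways.
The remaining 2 must have no fixed point: D(2) = 1.
P = 10·1/120 = 1/12 ≈ 0.083.

0.083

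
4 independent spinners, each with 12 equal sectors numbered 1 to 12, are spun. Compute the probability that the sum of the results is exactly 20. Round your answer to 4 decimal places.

There are 12^4 = 20736 equally likely outcomes.
The number of ordered 4-tuples from {1,…,12} summing to 20 is 829.
P(sum = 20) = 829/20736 ≈ 0.0400.

0.0400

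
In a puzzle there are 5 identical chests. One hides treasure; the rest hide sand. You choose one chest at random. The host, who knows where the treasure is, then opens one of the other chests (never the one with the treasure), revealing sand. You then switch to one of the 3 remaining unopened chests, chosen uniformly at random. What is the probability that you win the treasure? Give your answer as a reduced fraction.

4/15

Your original chest holds the treasure with probability 1/5, so the other 4 collectively hold it with probability 4/5.
The host can always find an empty chest to open, so this doesn't change that 4/5; it is now spread over the 3 remaining unopened chests.
P(win by switching) = (4/5) · (1/3) = 4/15.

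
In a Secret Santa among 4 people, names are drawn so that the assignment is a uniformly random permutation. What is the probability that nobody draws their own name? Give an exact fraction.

This is the derangement probability: permutations of 4 with no fixed point.
D(4) = 4! · (1 − 1/1! + 1/2! − ··· + (−1)^4/4!) = 9.
P = 9/24 = 3/8.

3/8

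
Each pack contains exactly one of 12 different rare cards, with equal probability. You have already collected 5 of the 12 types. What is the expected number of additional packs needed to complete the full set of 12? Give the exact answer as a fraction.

Starting from 5 distinct types, each trial gives a new one with probability (12−i)/12 when i types are held, so the wait for the next new type is 12/(12−i).
E = 12/7 + 12/6 + 12/5 + 12/4 + 12/3 + 12/2 + 12/1 = 1089/35.

1089/35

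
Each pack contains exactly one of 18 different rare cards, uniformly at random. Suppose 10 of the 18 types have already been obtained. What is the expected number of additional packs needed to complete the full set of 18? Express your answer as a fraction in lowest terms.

6849/140

Starting from 10 distinct types, each trial gives a new one with probability (18−i)/18 when i types are held, so the wait for the next new type is 18/(18−i).
E = 18/8 + 18/7 + 18/6 + 18/5 + 18/4 + 18/3 + 18/2 + 18/1 = 6849/140.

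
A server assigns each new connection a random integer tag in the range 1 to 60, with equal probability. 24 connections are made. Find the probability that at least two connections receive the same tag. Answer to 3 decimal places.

It's easier to compute the probability that all 24 are distinct.
P(all distinct) = 60/60 · 59/60 · ··· · 37/60 ≈ 0.005.
So the probability of at least one match is 1 − 0.005 = 0.995.

0.995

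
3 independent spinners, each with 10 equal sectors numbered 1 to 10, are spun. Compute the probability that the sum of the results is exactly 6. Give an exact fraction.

There are 10^3 = 1000 equally likely outcomes.
The number of ordered 3-tuples from {1,…,10} summing to 6 is 10.
P(sum = 6) = 10/1000 = 1/100.

1/100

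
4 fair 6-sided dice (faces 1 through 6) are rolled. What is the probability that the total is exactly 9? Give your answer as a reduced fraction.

There are 6^4 = 1296 equally likely outcomes.
The number of ordered 4-tuples from {1,…,6} summing to 9 is 56.
P(sum = 9) = 56/1296 = 7/162.

7/162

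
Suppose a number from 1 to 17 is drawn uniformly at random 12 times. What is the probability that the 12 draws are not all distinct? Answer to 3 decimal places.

0.995

P(all 12 different) = 17/17 · 16/17 · ··· · 6/17 ≈ 0.005.
P(at least two equal) = 1 − 0.005 = 0.995.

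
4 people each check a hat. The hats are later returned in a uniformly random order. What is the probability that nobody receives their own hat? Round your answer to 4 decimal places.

This is the derangement probability: permutations of 4 with no fixed point.
D(4) = 4! · (1 − 1/1! + 1/2! − ··· + (−1)^4/4!) = 9.
P = 9/24 = 3/8 ≈ 0.3750.

0.3750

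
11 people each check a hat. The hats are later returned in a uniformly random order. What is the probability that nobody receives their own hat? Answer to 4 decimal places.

0.3679

This is the derangement probability: permutations of 11 with no fixed point.
D(11) = 11! · (1 − 1/1! + 1/2! − ··· + (−1)^11/11!) = 14684570.
P = 14684570/39916800 = 1468457/3991680 ≈ 0.3679.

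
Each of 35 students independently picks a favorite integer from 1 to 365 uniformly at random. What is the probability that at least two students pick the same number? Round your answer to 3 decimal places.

It's easier to compute the probability that all 35 are distinct.
P(all distinct) = 365/365 · 364/365 · ··· · 331/365 ≈ 0.186.
So the probability of at least one match is 1 − 0.186 = 0.814.

0.814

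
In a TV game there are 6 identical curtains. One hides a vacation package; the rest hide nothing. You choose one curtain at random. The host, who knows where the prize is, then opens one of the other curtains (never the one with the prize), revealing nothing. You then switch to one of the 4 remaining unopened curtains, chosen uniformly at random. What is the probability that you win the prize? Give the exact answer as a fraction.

Your original curtain holds the prize with probability 1/6, so the other 5 collectively hold it with probability 5/6.
The host can always find an empty curtain to open, so this doesn't change that 5/6; it is now spread over the 4 remaining unopened curtains.
P(win by switching) = (5/6) · (1/4) = 5/24.

5/24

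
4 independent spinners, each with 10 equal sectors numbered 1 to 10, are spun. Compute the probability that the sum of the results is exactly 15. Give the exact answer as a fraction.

There are 10^4 = 10000 equally likely outcomes.
The number of ordered 4-tuples from {1,…,10} summing to 15 is 348.
P(sum = 15) = 348/10000 = 87/2500.

87/2500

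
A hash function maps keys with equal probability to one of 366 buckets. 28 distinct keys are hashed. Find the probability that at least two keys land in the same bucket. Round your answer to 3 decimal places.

0.653

It's easier to compute the probability that all 28 are distinct.
P(all distinct) = 366/366 · 365/366 · ··· · 339/366 ≈ 0.347.
So the probability of at least one match is 1 − 0.347 = 0.653.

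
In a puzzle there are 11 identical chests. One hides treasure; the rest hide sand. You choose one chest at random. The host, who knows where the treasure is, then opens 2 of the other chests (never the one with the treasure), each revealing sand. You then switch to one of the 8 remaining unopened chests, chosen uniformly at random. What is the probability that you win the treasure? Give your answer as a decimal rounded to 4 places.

Your original chest holds the treasure with probability 1/11, so the other 10 collectively hold it with probability 10/11.
The host can always find 2 empty chests to open, so the reveals don't change that 10/11; it is now spread over the 8 remaining unopened chests.
P(win by switching) = (10/11) · (1/8) = 5/44 ≈ 0.1136.

0.1136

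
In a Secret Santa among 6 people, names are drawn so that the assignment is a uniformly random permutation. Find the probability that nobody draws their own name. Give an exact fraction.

This is the derangement probability: permutations of 6 with no fixed point.
D(6) = 6! · (1 − 1/1! + 1/2! − ··· + (−1)^6/6!) = 265.
P = 265/720 = 53/144.

53/144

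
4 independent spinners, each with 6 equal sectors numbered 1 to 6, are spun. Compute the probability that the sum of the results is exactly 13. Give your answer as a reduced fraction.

35/324

There are 6^4 = 1296 equally likely outcomes.
The number of ordered 4-tuples from {1,…,6} summing to 13 is 140.
P(sum = 13) = 140/1296 = 35/324.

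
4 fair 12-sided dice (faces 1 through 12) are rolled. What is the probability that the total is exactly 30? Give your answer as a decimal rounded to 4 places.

There are 12^4 = 20736 equally likely outcomes.
The number of ordered 4-tuples from {1,…,12} summing to 30 is 994.
P(sum = 30) = 994/20736 = 497/10368 ≈ 0.0479.

0.0479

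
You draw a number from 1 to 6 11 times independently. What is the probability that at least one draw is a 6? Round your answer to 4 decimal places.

P(no draw is a 6) = (5/6)^11 ≈ 0.1346.
P(at least one) = 1 − 0.1346 = 0.8654.

0.8654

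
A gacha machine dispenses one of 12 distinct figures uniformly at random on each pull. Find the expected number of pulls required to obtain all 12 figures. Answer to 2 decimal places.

37.24

After i distinct types are collected, each trial gives a new one with probability (12−i)/12, so the expected wait for the next new type is 12/(12−i).
E = 12/12 + 12/11 + 12/10 + 12/9 + 12/8 + 12/7 + 12/6 + 12/5 + 12/4 + 12/3 + 12/2 + 12/1 = 86021/2310 ≈ 37.24.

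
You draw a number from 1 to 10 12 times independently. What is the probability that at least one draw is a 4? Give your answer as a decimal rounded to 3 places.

P(no draw is a 4) = (9/10)^12 ≈ 0.282.
P(at least one) = 1 − 0.282 = 0.718.

0.718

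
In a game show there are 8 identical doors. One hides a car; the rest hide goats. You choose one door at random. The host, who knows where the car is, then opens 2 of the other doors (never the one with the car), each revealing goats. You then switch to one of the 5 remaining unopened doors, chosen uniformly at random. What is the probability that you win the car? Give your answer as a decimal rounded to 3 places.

Your original door holds the car with probability 1/8, so the other 7 collectively hold it with probability 7/8.
The host can always find 2 empty doors to open, so the reveals don't change that 7/8; it is now spread over the 5 remaining unopened doors.
P(win by switching) = (7/8) · (1/5) = 7/40 ≈ 0.175.

0.175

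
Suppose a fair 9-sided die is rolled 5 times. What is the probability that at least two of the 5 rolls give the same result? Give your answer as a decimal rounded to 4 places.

P(all 5 different) = 9/9 · 8/9 · ··· · 5/9 ≈ 0.2561.
P(at least two equal) = 1 − 0.2561 = 0.7439.

0.7439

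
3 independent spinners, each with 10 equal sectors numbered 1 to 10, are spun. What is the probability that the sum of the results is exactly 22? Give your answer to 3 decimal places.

0.045

There are 10^3 = 1000 equally likely outcomes.
The number of ordered 3-tuples from {1,…,10} summing to 22 is 45.
P(sum = 22) = 45/1000 = 9/200 ≈ 0.045.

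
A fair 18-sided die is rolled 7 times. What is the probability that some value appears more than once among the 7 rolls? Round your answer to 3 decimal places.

P(all 7 different) = 18/18 · 17/18 · ··· · 12/18 ≈ 0.262.
P(at least two equal) = 1 − 0.262 = 0.738.

0.738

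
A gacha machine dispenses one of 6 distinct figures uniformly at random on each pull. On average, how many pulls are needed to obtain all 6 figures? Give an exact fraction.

147/10

After i distinct types are collected, each trial gives a new one with probability (6−i)/6, so the expected wait for the next new type is 6/(6−i).
E = 6/6 + 6/5 + 6/4 + 6/3 + 6/2 + 6/1 = 147/10.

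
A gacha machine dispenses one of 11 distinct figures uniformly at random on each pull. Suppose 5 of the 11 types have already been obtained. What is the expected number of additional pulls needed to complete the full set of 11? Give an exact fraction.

Starting from 5 distinct types, each trial gives a new one with probability (11−i)/11 when i types are held, so the wait for the next new type is 11/(11−i).
E = 11/6 + 11/5 + 11/4 + 11/3 + 11/2 + 11/1 = 539/20.

539/20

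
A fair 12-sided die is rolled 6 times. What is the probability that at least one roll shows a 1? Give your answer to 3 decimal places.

P(no roll shows a 1) = (11/12)^6 ≈ 0.593.
P(at least one) = 1 − 0.593 = 0.407.

0.407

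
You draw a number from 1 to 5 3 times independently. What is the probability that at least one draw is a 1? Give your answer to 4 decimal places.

P(no draw is a 1) = (4/5)^3 ≈ 0.5120.
P(at least one) = 1 − 0.5120 = 0.4880.

0.4880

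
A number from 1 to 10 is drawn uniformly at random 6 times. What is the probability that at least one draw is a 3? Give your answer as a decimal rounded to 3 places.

P(no draw is a 3) = (9/10)^6 ≈ 0.531.
P(at least one) = 1 − 0.531 = 0.469.

0.469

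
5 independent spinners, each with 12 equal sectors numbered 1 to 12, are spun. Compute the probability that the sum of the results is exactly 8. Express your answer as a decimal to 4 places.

There are 12^5 = 248832 equally likely outcomes.
The number of ordered 5-tuples from {1,…,12} summing to 8 is 35.
P(sum = 8) = 35/248832 ≈ 0.0001.

0.0001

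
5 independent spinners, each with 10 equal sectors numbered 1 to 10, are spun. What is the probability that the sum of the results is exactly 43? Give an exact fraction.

There are 10^5 = 100000 equally likely outcomes.
The number of ordered 5-tuples from {1,…,10} summing to 43 is 330.
P(sum = 43) = 330/100000 = 33/10000.

33/10000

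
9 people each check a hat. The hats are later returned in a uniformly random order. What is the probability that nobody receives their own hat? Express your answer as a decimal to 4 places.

0.3679

This is the derangement probability: permutations of 9 with no fixed point.
D(9) = 9! · (1 − 1/1! + 1/2! − ··· + (−1)^9/9!) = 133496.
P = 133496/362880 = 16687/45360 ≈ 0.3679.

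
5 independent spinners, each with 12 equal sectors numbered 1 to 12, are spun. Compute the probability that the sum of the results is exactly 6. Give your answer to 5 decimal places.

0.00002

There are 12^5 = 248832 equally likely outcomes.
The number of ordered 5-tuples from {1,…,12} summing to 6 is 5.
P(sum = 6) = 5/248832 ≈ 0.00002.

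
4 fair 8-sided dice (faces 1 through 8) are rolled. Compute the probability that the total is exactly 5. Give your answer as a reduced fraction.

There are 8^4 = 4096 equally likely outcomes.
The number of ordered 4-tuples from {1,…,8} summing to 5 is 4.
P(sum = 5) = 4/4096 = 1/1024.

1/1024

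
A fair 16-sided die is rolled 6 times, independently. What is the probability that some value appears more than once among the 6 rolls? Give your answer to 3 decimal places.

0.656

P(all 6 different) = 16/16 · 15/16 · ··· · 11/16 ≈ 0.344.
P(at least two equal) = 1 − 0.344 = 0.656.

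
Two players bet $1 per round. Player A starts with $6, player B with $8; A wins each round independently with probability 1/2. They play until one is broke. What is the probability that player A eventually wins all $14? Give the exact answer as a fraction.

With a fair step, P(i) = ½P(i−1) + ½P(i+1) with P(0)=0, P(14)=1 has the linear solution P(i) = i/14.
P(6) = 6/14 = 3/7.

3/7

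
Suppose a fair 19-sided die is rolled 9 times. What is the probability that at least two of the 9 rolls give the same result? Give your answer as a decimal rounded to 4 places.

P(all 9 different) = 19/19 · 18/19 · ··· · 11/19 ≈ 0.1039.
P(at least two equal) = 1 − 0.1039 = 0.8961.

0.8961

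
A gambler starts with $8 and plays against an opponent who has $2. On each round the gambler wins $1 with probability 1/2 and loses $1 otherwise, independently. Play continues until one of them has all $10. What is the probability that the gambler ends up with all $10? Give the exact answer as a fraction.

With a fair step, P(i) = ½P(i−1) + ½P(i+1) with P(0)=0, P(10)=1 has the linear solution P(i) = i/10.
P(8) = 8/10 = 4/5.

4/5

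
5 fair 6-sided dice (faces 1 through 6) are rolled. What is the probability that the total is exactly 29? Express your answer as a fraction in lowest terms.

5/7776

There are 6^5 = 7776 equally likely outcomes.
The number of ordered 5-tuples from {1,…,6} summing to 29 is 5.
P(sum = 29) = 5/7776.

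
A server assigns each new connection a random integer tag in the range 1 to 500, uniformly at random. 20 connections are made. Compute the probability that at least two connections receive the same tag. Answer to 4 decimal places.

It's easier to compute the probability that all 20 are distinct.
P(all distinct) = 500/500 · 499/500 · ··· · 481/500 ≈ 0.6804.
So the probability of at least one match is 1 − 0.6804 = 0.3196.

0.3196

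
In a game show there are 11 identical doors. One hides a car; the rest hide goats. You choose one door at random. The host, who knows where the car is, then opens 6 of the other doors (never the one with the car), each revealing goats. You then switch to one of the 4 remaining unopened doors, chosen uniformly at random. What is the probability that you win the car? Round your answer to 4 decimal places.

Your original door holds the car with probability 1/11, so the other 10 collectively hold it with probability 10/11.
The host can always find 6 empty doors to open, so the reveals don't change that 10/11; it is now spread over the 4 remaining unopened doors.
P(win by switching) = (10/11) · (1/4) = 5/22 ≈ 0.2273.

0.2273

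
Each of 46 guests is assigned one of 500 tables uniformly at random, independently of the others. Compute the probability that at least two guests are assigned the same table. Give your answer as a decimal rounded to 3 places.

It's easier to compute the probability that all 46 are distinct.
P(all distinct) = 500/500 · 499/500 · ··· · 455/500 ≈ 0.118.
So the probability of at least one match is 1 − 0.118 = 0.882.

0.882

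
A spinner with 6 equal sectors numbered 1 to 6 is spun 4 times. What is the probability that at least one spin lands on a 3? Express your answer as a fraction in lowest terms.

P(no spin lands on a 3) = (5/6)^4 = 625/1296.
P(at least one) = 1 − 625/1296 = 671/1296.

671/1296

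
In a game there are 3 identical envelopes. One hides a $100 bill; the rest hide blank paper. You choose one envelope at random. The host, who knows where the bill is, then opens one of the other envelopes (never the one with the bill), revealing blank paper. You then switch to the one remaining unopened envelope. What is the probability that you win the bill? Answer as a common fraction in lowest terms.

Your original envelope holds the bill with probability 1/3, so the other 2 collectively hold it with probability 2/3.
The host can always find an empty envelope to open, so this doesn't change that 2/3; it is now spread over the 1 remaining unopened envelope.
P(win by switching) = (2/3) · (1/1) = 2/3.

2/3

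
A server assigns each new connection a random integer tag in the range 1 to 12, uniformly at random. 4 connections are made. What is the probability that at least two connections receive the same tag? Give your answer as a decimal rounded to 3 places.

0.427

It's easier to compute the probability that all 4 are distinct.
P(all distinct) = 12/12 · 11/12 · ··· · 9/12 ≈ 0.573.
So the probability of at least one match is 1 − 0.573 = 0.427.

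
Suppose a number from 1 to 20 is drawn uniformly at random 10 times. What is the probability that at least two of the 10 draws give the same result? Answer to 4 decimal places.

P(all 10 different) = 20/20 · 19/20 · ··· · 11/20 ≈ 0.0655.
P(at least two equal) = 1 − 0.0655 = 0.9345.

0.9345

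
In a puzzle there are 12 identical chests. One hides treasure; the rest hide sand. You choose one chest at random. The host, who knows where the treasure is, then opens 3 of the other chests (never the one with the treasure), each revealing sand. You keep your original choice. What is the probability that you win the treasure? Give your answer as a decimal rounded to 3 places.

The host can always open 3 empty chests regardless of your choice, so the reveals give no information about your original chest.
P(win by staying) = 1/12 ≈ 0.083.

0.083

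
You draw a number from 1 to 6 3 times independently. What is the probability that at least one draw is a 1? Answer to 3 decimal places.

0.421

P(no draw is a 1) = (5/6)^3 ≈ 0.579.
P(at least one) = 1 − 0.579 = 0.421.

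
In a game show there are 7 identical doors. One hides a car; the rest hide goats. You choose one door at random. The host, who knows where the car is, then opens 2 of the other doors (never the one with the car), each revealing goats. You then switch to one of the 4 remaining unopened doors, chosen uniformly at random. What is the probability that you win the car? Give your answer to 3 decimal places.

0.214

Your original door holds the car with probability 1/7, so the other 6 collectively hold it with probability 6/7.
The host can always find 2 empty doors to open, so the reveals don't change that 6/7; it is now spread over the 4 remaining unopened doors.
P(win by switching) = (6/7) · (1/4) = 3/14 ≈ 0.214.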